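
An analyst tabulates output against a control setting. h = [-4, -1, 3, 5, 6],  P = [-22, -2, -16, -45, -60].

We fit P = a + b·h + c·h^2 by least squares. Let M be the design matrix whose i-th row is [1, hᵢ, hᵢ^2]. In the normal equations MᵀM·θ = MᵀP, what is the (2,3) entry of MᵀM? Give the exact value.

303

Row 2 ↔ basis h, column 3 ↔ basis h^2, so (MᵀM)_{2,3} = Σᵢ (h)·(h^2) = (-4)·(16) + (-1)·(1) + (3)·(9) + (5)·(25) + (6)·(36) = 303.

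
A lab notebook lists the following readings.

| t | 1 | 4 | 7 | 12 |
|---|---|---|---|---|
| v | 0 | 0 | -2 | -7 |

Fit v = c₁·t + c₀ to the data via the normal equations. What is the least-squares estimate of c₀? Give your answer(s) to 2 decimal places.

c₀ = 1.75

From the data, Σt·t = 210, Σt = 24, Σ1 = 4.
For Xᵀv: Σt·v = -98, Σv = -9.
Normal equations: [[210, 24]; [24, 4]]·[c₁, c₀]ᵀ = [-98, -9]ᵀ.
det = 210·4 − 24² = 264.
c₁ = ((-98)·4 − 24·(-9))/264 = -2/3; c₀ = (210·(-9) − 24·(-98))/264 = 7/4.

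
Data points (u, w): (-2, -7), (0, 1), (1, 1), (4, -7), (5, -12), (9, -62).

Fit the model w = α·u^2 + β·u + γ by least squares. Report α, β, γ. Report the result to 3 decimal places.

The normal equations are: 7459·α + 911·β + 127·γ = -5461;  911·α + 127·β + 17·γ = -631;  127·α + 17·β + 6·γ = -86.
(Σu^2·u^2 = 7459, Σu^2·u = 911, Σu^2 = 127, Σu·u = 127, Σu = 17, Σ1 = 6, Σu^2·w = -5461, Σu·w = -631, Σw = -86.)
Row-reducing yields α = -110281/108474, β = 238067/108474, γ = 17494/18079.

α = -1.017, β = 2.195, γ = 0.968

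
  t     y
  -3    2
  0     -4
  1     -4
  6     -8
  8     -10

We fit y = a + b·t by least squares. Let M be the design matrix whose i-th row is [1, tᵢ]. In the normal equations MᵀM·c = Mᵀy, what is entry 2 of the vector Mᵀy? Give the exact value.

-138

Entry 2 ↔ basis t, so (Mᵀy)_{2} = Σᵢ (t)·yᵢ = (-3)·(2) + (0)·(-4) + (1)·(-4) + (6)·(-8) + (8)·(-10) = -138.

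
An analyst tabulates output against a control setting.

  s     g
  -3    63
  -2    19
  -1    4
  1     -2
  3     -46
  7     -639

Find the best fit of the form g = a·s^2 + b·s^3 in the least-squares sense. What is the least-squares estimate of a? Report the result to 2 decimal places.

a = 0.95

The normal system MᵀM·[a, b]ᵀ = Mᵀg is [[2581, 16775]; [16775, 119173]]·[a, b]ᵀ = [-31080, -222278]ᵀ.
Δ = 2581·119173 − 16775² = 26184888.
a = ((-31080)·119173 − 16775·(-222278))/26184888 = 12408305/13092444; b = (2581·(-222278) − 16775·(-31080))/26184888 = -26166259/13092444.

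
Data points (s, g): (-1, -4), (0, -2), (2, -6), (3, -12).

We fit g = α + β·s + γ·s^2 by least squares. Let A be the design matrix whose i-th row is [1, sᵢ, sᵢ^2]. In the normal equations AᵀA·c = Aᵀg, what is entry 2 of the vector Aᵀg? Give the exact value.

Entry 2 ↔ basis s, so (Aᵀg)_{2} = Σᵢ (s)·gᵢ = (-1)·(-4) + (0)·(-2) + (2)·(-6) + (3)·(-12) = -44.

-44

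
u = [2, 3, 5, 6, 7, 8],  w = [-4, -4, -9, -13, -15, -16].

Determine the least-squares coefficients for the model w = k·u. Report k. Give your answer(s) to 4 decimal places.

Setting ∂/∂k … = 0 gives: 187·k = -376.
(Σu·u = 187, Σu·w = -376.)
k = (-376)/187 = -2.0107.

k = -2.0107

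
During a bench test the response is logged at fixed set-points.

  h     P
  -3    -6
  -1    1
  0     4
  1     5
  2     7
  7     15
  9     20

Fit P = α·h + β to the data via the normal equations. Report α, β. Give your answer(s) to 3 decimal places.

The normal equations are: 145·α + 15·β = 321;  15·α + 7·β = 46.
det = 145·7 − 15² = 790.
α = (321·7 − 15·46)/790 = 1557/790; β = (145·46 − 15·321)/790 = 371/158.

α = 1.971, β = 2.348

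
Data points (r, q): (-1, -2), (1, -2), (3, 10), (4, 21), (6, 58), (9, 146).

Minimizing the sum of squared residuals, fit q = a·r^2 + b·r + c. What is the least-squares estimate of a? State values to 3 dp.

a = 2.015

From the data, Σr^2·r^2 = 8196, Σr^2·r = 1036, Σr^2 = 144, Σr·r = 144, Σr = 22, Σ1 = 6.
And Σr^2·q = 14336, Σr·q = 1776, Σq = 231.
Row-reducing yields a = 63671/31602, b = -15719/10534, c = -69259/15801.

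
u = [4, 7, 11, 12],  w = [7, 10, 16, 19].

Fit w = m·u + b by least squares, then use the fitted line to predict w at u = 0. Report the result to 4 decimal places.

With design matrix A, AᵀA = [[330, 34]; [34, 4]] and Aᵀw = [502, 52]ᵀ.
det = 330·4 − 34² = 164.
m = (502·4 − 34·52)/164 = 60/41; b = (330·52 − 34·502)/164 = 23/41.
At u = 0: ŵ = (60/41)·(0) + (23/41)·(1) = 23/41.

ŵ = 0.5610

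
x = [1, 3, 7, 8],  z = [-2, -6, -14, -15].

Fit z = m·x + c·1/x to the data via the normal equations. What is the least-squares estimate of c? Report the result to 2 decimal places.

Normal-equation sums: Σx·x = 123, Σx·1/x = 4, Σ1/x·1/x = 32377/28224.
And Σx·z = -238, Σ1/x·z = -63/8.
Determinant 123·(32377/28224) − 4² = 1176929/9408.
m = ((-238)·(32377/28224) − 4·(-63/8))/(1176929/9408) = -6816670/3530787; c = (123·(-63/8) − 4·(-238))/(1176929/9408) = -156408/1176929.

c = -0.13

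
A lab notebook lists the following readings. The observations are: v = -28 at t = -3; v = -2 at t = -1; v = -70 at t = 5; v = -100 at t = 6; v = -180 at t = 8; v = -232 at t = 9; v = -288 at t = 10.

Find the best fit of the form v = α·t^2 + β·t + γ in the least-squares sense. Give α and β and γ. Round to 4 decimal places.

Forming AᵀA = [[22660, 2554, 316]; [2554, 316, 34]; [316, 34, 7]] and Aᵀv = [-64716, -7272, -900]ᵀ gives AᵀA·[α, β, γ]ᵀ = Aᵀv.
Row-reducing yields α = -18824/6327, β = 5518/6327, γ = 9496/6327.

α = -2.9752, β = 0.8721, γ = 1.5009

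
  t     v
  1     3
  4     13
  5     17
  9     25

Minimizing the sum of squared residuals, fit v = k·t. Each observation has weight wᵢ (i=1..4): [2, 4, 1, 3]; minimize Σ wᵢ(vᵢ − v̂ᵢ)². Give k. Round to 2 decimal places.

k = 2.92

With design matrix M, MᵀWM = [[334]] and MᵀWv = [974]ᵀ.
k = 974/334 = 2.91617.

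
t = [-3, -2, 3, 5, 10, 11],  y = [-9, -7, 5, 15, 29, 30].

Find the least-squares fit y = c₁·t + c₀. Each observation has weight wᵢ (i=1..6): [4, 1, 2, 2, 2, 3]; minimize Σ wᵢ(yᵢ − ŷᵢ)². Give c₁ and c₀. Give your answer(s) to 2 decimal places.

Entries of AᵀWA: Σwᵢ·t·t = 671, Σwᵢ·t = 55, Σwᵢ·1 = 14.
And Σwᵢ·t·y = 1872, Σwᵢ·y = 145.
det = 671·14 − 55² = 6369.
c₁ = (1872·14 − 55·145)/6369 = 18233/6369; c₀ = (671·145 − 55·1872)/6369 = -515/579.

c₁ = 2.86, c₀ = -0.89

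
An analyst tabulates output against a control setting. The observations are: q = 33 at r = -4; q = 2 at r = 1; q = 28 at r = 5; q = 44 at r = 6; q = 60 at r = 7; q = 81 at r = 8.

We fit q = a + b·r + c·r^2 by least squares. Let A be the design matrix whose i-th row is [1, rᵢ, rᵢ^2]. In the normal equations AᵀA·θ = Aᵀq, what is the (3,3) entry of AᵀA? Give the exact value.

8675

Row 3 ↔ basis r^2, column 3 ↔ basis r^2, so (AᵀA)_{3,3} = Σᵢ (r^2)·(r^2) = (16)·(16) + (1)·(1) + (25)·(25) + (36)·(36) + (49)·(49) + (64)·(64) = 8675.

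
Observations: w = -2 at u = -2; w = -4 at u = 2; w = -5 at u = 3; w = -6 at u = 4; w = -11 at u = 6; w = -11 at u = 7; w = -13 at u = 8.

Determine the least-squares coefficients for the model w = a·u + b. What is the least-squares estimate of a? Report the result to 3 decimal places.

Setting ∂/∂a … = 0 gives: 182·a + 28·b = -290;  28·a + 7·b = -52.
(Σu·u = 182, Σu = 28, Σ1 = 7, Σu·w = -290, Σw = -52.)
det = 182·7 − 28² = 490.
a = ((-290)·7 − 28·(-52))/490 = -41/35; b = (182·(-52) − 28·(-290))/490 = -96/35.

a = -1.171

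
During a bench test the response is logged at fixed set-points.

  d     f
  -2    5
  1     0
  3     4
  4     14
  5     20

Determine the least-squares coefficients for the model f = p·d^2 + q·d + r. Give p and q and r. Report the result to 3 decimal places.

Sums needed: Σd^2·d^2 = 979, Σd^2·d = 209, Σd^2 = 55, Σd·d = 55, Σd = 11, Σ1 = 5.
For Aᵀf: Σd^2·f = 780, Σd·f = 158, Σf = 43.
So AᵀA·[p, q, r]ᵀ = Aᵀf: [[979, 209, 55]; [209, 55, 11]; [55, 11, 5]]·[p, q, r]ᵀ = [780, 158, 43]ᵀ.
Solving the 3×3 system (Gaussian elimination) gives p = 881/858, q = -751/858, r = -10/13.

p = 1.027, q = -0.875, r = -0.769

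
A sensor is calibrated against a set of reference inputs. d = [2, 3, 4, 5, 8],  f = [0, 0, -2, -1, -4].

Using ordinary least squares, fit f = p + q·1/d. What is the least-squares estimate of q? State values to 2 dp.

Compute the Gram sums: Σ1 = 5, Σ1/d = 169/120, Σ1/d·1/d = 6901/14400.
And Σf = -7, Σ1/d·f = -6/5.
AᵀA·[p, q]ᵀ = Aᵀf becomes [[5, 169/120]; [169/120, 6901/14400]]·[p, q]ᵀ = [-7, -6/5]ᵀ.
Eliminating q: (6901/14400)·(row 1) − (169/120)·(row 2) gives (743/1800)·p = (6901/14400)·(-7) − (169/120)·(-6/5) = -23971/14400, so p = -23971/5944.
Then q = ((-6/5) − (169/120)·(-23971/5944))/(6901/14400) = 6945/743.

q = 9.35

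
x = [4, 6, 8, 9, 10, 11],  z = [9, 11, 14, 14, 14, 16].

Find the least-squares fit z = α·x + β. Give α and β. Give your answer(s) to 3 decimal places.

With design matrix A, AᵀA = [[418, 48]; [48, 6]] and Aᵀz = [656, 78]ᵀ.
Eliminating β: 6·(row 1) − 48·(row 2) gives 204·α = 6·656 − 48·78 = 192, so α = 16/17.
Then β = (78 − 48·(16/17))/6 = 93/17.

α = 0.941, β = 5.471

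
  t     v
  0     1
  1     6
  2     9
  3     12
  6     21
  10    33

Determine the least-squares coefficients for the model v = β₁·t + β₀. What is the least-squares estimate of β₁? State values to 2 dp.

The normal equations are: 150·β₁ + 22·β₀ = 516;  22·β₁ + 6·β₀ = 82.
(Σt·t = 150, Σt = 22, Σ1 = 6, Σt·v = 516, Σv = 82.)
det = 150·6 − 22² = 416.
β₁ = (516·6 − 22·82)/416 = 323/104; β₀ = (150·82 − 22·516)/416 = 237/104.

β₁ = 3.11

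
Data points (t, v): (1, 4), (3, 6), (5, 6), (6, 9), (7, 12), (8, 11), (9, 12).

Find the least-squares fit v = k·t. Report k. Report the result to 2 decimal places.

With design matrix X, XᵀX = [[265]] and Xᵀv = [386]ᵀ.
k = 386/265 = 1.4566.

k = 1.46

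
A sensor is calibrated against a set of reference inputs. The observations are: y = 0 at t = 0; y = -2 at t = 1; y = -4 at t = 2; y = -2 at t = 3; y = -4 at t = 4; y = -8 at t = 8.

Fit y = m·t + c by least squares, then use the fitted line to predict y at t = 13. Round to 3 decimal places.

AᵀA·[m, c]ᵀ = Aᵀy reads: 94·m + 18·c = -96;  18·m + 6·c = -20.
det = 94·6 − 18² = 240.
m = ((-96)·6 − 18·(-20))/240 = -9/10; c = (94·(-20) − 18·(-96))/240 = -19/30.
At t = 13: ŷ = (-9/10)·(13) + (-19/30)·(1) = -37/3.

ŷ = -12.333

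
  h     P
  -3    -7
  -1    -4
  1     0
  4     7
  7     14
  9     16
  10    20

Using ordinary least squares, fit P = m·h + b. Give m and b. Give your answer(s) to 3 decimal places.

m = 2.078, b = -1.442

Entries of XᵀX: Σh·h = 257, Σh = 27, Σ1 = 7.
Moment sums: Σh·P = 495, ΣP = 46.
Normal equations: [[257, 27]; [27, 7]]·[m, b]ᵀ = [495, 46]ᵀ.
Determinant 257·7 − 27² = 1070.
m = (495·7 − 27·46)/1070 = 2223/1070; b = (257·46 − 27·495)/1070 = -1543/1070.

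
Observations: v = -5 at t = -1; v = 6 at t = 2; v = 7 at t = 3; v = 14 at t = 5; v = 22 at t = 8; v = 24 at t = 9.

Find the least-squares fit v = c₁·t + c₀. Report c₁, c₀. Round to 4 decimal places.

c₁ = 2.8785, c₀ = -1.1402

Setting ∂/∂c₁ … = 0 gives: 184·c₁ + 26·c₀ = 500;  26·c₁ + 6·c₀ = 68.
Δ = 184·6 − 26² = 428.
c₁ = (500·6 − 26·68)/428 = 308/107; c₀ = (184·68 − 26·500)/428 = -122/107.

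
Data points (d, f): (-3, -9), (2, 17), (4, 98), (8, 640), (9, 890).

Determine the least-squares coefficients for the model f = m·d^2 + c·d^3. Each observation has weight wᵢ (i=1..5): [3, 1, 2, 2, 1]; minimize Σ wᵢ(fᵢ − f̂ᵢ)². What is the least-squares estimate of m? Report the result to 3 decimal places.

m = 2.065

Normal-equation sums: Σwᵢ·d^2·d^2 = 15524, Σwᵢ·d^2·d^3 = 125936, Σwᵢ·d^3·d^3 = 1066172.
For AᵀWf: Σwᵢ·d^2·f = 156971, Σwᵢ·d^3·f = 1317579.
Determinant 15524·1066172 − 125936² = 691378032.
m = (156971·1066172 − 125936·1317579)/691378032 = 20992001/10167324; c = (15524·1317579 − 125936·156971)/691378032 = 171449135/172844508.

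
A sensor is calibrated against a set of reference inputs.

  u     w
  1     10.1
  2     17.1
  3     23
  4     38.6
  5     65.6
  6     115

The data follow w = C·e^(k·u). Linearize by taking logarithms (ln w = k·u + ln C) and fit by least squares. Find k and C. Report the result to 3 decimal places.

k = 0.478, C = 6.091

Linearized form: ln w = k·u + ln C. From the 6 transformed points,
AᵀA = [[91.0000, 21.0000]; [21.0000, 6]], rhs = [81.3977, 20.8689]ᵀ  (here Σu = 21.0000, Σ(u)² = 91.0000, Σln w = 20.8689, Σu·ln w = 81.3977).
Δ = 91.0000·6 − (21.0000)² = 105.0000; k = (81.3977·6 − 21.0000·20.8689)/105.0000 = 0.47752, ln C = (91.0000·20.8689 − 21.0000·81.3977)/105.0000 = 1.80682, so C = exp(1.80682) = 6.09106.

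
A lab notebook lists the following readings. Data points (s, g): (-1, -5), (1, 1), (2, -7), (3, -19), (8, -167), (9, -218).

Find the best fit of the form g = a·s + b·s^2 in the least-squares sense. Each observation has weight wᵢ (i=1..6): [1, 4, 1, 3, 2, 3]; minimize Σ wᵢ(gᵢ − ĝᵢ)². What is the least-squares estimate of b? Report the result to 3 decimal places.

b = -3.008

Compute the Gram sums: Σwᵢ·s·s = 407, Σwᵢ·s·s^2 = 3303, Σwᵢ·s^2·s^2 = 28139.
And Σwᵢ·s·g = -8734, Σwᵢ·s^2·g = -74892.
Normal equations: [[407, 3303]; [3303, 28139]]·[a, b]ᵀ = [-8734, -74892]ᵀ.
Determinant 407·28139 − 3303² = 542764.
a = ((-8734)·28139 − 3303·(-74892))/542764 = 27625/9358; b = (407·(-74892) − 3303·(-8734))/542764 = -28149/9358.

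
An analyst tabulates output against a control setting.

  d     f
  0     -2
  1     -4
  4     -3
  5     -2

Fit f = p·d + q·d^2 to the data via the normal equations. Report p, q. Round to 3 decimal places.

p = -3.763, q = 0.695

Normal-equation sums: Σd·d = 42, Σd·d^2 = 190, Σd^2·d^2 = 882.
Right-hand side: Σd·f = -26, Σd^2·f = -102.
det = 42·882 − 190² = 944.
p = ((-26)·882 − 190·(-102))/944 = -222/59; q = (42·(-102) − 190·(-26))/944 = 41/59.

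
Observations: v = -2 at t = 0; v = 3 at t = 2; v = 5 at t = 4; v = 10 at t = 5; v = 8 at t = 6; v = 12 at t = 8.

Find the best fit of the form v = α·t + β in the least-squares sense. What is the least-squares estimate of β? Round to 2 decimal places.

Setting ∂/∂α … = 0 gives: 145·α + 25·β = 220;  25·α + 6·β = 36.
(Σt·t = 145, Σt = 25, Σ1 = 6, Σt·v = 220, Σv = 36.)
Eliminating β: 6·(row 1) − 25·(row 2) gives 245·α = 6·220 − 25·36 = 420, so α = 12/7.
Then β = (36 − 25·(12/7))/6 = -8/7.

β = -1.14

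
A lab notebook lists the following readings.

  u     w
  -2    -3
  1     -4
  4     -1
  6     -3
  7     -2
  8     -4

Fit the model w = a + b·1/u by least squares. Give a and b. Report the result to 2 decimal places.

a = -2.72, b = -0.59

Normal-equation sums: Σ1 = 6, Σ1/u = 199/168, Σ1/u·1/u = 38845/28224.
Right-hand side: Σw = -17, Σ1/u·w = -113/28.
Δ = 6·(38845/28224) − (199/168)² = 193469/28224.
a = ((-17)·(38845/28224) − (199/168)·(-113/28))/(193469/28224) = -525443/193469; b = (6·(-113/28) − (199/168)·(-17))/(193469/28224) = -115080/193469.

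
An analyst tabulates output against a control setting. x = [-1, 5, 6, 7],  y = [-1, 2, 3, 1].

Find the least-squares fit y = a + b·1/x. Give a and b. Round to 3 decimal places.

a = 1.567, b = 2.584

The normal equations are: 4·a + (-103/210)·b = 5;  (-103/210)·a + (47989/44100)·b = 143/70.
(Σ1 = 4, Σ1/x = -103/210, Σ1/x·1/x = 47989/44100, Σy = 5, Σ1/x·y = 143/70.)
Determinant 4·(47989/44100) − (-103/210)² = 60449/14700.
a = (5·(47989/44100) − (-103/210)·(143/70))/(60449/14700) = 284132/181347; b = (4·(143/70) − (-103/210)·5)/(60449/14700) = 156170/60449.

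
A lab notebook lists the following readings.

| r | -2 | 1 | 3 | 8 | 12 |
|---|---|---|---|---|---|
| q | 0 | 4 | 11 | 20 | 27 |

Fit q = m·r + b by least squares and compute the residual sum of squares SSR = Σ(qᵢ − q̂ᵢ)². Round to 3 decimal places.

SSR = 5.161

Setting ∂/∂m … = 0 gives: 222·m + 22·b = 521;  22·m + 5·b = 62.
(Σr·r = 222, Σr = 22, Σ1 = 5, Σr·q = 521, Σq = 62.)
Eliminating b: 5·(row 1) − 22·(row 2) gives 626·m = 5·521 − 22·62 = 1241, so m = 1241/626.
Then b = (62 − 22·(1241/626))/5 = 1151/313.
Residuals: 90/313, -1039/626, 861/626, 145/313, -146/313; SSR = 3231/626.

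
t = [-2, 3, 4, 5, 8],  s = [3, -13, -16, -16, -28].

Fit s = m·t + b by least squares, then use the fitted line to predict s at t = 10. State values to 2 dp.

With design matrix M, MᵀM = [[118, 18]; [18, 5]] and Mᵀs = [-413, -70]ᵀ.
Eliminating b: 5·(row 1) − 18·(row 2) gives 266·m = 5·(-413) − 18·(-70) = -805, so m = -115/38.
Then b = ((-70) − 18·(-115/38))/5 = -59/19.
At t = 10: ŝ = (-115/38)·(10) + (-59/19)·(1) = -634/19.

ŝ = -33.37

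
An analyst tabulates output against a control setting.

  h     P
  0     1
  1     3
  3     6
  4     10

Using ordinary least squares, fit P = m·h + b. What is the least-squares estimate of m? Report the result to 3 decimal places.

m = 2.100

Sums needed: Σh·h = 26, Σh = 8, Σ1 = 4.
Moment sums: Σh·P = 61, ΣP = 20.
Determinant 26·4 − 8² = 40.
m = (61·4 − 8·20)/40 = 21/10; b = (26·20 − 8·61)/40 = 4/5.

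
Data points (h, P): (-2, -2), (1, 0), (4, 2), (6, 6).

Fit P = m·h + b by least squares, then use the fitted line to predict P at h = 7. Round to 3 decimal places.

P̂ = 5.959

Setting ∂/∂m … = 0 gives: 57·m + 9·b = 48;  9·m + 4·b = 6.
Eliminating b: 4·(row 1) − 9·(row 2) gives 147·m = 4·48 − 9·6 = 138, so m = 46/49.
Then b = (6 − 9·(46/49))/4 = -30/49.
At h = 7: P̂ = (46/49)·(7) + (-30/49)·(1) = 292/49.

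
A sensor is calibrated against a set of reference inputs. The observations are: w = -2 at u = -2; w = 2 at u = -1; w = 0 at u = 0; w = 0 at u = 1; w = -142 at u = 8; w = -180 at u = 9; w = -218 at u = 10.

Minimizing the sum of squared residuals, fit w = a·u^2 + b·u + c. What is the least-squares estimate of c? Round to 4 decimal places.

c = 2.0621

Forming AᵀA = [[20675, 2233, 251]; [2233, 251, 25]; [251, 25, 7]] and Aᵀw = [-45474, -4934, -540]ᵀ gives AᵀA·[a, b, c]ᵀ = Aᵀw.
Inverting the 3×3 Gram matrix, [a, b, c]ᵀ = [-89939/44436, -82487/44436, 332/161]ᵀ.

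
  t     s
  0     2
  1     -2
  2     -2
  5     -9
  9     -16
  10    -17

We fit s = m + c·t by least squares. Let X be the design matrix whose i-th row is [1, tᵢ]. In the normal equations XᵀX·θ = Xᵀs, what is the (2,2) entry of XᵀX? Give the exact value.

Row 2 ↔ basis t, column 2 ↔ basis t, so (XᵀX)_{2,2} = Σᵢ (t)·(t) = (0)·(0) + (1)·(1) + (2)·(2) + (5)·(5) + (9)·(9) + (10)·(10) = 211.

211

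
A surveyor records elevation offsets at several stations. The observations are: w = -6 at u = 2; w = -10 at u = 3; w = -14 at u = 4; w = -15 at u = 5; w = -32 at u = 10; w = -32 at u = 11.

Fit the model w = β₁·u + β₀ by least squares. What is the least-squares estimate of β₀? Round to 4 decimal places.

The normal equations are: 275·β₁ + 35·β₀ = -845;  35·β₁ + 6·β₀ = -109.
Eliminating β₀: 6·(row 1) − 35·(row 2) gives 425·β₁ = 6·(-845) − 35·(-109) = -1255, so β₁ = -251/85.
Then β₀ = ((-109) − 35·(-251/85))/6 = -16/17.

β₀ = -0.9412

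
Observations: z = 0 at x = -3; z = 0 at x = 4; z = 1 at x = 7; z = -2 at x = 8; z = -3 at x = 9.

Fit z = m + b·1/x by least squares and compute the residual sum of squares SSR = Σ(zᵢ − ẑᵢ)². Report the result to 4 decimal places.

AᵀA·[m, b]ᵀ = Aᵀz reads: 5·m + (149/504)·b = -4;  (149/504)·m + (56389/254016)·b = -37/84.
Eliminating b: (56389/254016)·(row 1) − (149/504)·(row 2) gives (8117/7938)·m = (56389/254016)·(-4) − (149/504)·(-37/84) = -96239/127008, so m = -96239/129872.
Then b = ((-37/84) − (149/504)·(-96239/129872))/(56389/254016) = -16191/16234.
Residuals: 53063/129872, 128621/129872, 244615/129872, -73657/64936, -278985/129872; SSR = 688099/64936.

SSR = 10.5966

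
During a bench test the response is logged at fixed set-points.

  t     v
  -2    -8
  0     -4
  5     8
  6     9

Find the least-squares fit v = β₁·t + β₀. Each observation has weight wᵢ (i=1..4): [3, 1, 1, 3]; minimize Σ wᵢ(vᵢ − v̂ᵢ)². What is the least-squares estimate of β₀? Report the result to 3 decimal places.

The normal equations are: 145·β₁ + 17·β₀ = 250;  17·β₁ + 8·β₀ = 7.
Eliminating β₀: 8·(row 1) − 17·(row 2) gives 871·β₁ = 8·250 − 17·7 = 1881, so β₁ = 1881/871.
Then β₀ = (7 − 17·(1881/871))/8 = -3235/871.

β₀ = -3.714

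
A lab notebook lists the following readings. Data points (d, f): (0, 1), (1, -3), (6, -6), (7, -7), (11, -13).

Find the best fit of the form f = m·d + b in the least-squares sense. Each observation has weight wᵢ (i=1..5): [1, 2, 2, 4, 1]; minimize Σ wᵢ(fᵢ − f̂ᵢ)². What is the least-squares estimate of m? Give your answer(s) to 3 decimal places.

m = -0.995

From the data, Σwᵢ·d·d = 391, Σwᵢ·d = 53, Σwᵢ·1 = 10.
For XᵀWf: Σwᵢ·d·f = -417, Σwᵢ·f = -58.
So XᵀWX·[m, b]ᵀ = XᵀWf: [[391, 53]; [53, 10]]·[m, b]ᵀ = [-417, -58]ᵀ.
Determinant 391·10 − 53² = 1101.
m = ((-417)·10 − 53·(-58))/1101 = -1096/1101; b = (391·(-58) − 53·(-417))/1101 = -577/1101.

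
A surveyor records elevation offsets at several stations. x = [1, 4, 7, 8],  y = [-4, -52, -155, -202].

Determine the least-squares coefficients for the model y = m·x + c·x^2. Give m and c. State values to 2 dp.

m = -0.76, c = -3.06

With design matrix M, MᵀM = [[130, 920]; [920, 6754]] and Mᵀy = [-2913, -21359]ᵀ.
Δ = 130·6754 − 920² = 31620.
m = ((-2913)·6754 − 920·(-21359))/31620 = -12061/15810; c = (130·(-21359) − 920·(-2913))/31620 = -9671/3162.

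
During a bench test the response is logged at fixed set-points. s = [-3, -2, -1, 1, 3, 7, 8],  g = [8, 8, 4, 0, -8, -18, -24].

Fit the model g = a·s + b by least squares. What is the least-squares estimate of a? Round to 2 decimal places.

a = -2.93

Compute the Gram sums: Σs·s = 137, Σs = 13, Σ1 = 7.
Right-hand side: Σs·g = -386, Σg = -30.
AᵀA·[a, b]ᵀ = Aᵀg becomes [[137, 13]; [13, 7]]·[a, b]ᵀ = [-386, -30]ᵀ.
Eliminating b: 7·(row 1) − 13·(row 2) gives 790·a = 7·(-386) − 13·(-30) = -2312, so a = -1156/395.
Then b = ((-30) − 13·(-1156/395))/7 = 454/395.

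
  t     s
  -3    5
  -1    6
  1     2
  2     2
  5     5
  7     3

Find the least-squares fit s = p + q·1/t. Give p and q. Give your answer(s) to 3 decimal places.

Sums needed: Σ1 = 6, Σ1/t = 107/210, Σ1/t·1/t = 106789/44100.
For Aᵀs: Σs = 23, Σ1/t·s = -68/21.
So AᵀA·[p, q]ᵀ = Aᵀs: [[6, 107/210]; [107/210, 106789/44100]]·[p, q]ᵀ = [23, -68/21]ᵀ.
Eliminating q: (106789/44100)·(row 1) − (107/210)·(row 2) gives (125857/8820)·p = (106789/44100)·23 − (107/210)·(-68/21) = 842969/14700, so p = 2528907/629285.
Then q = ((-68/21) − (107/210)·(2528907/629285))/(106789/44100) = -274722/125857.

p = 4.019, q = -2.183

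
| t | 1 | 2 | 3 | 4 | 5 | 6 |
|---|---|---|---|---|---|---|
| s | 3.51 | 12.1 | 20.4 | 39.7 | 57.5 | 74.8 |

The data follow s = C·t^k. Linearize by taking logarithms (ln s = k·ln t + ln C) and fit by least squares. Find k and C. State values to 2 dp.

k = 1.72, C = 3.50

With ln sᵢ as the transformed response and ln tᵢ as the regressor:
Over the data: Σln t = 6.5793, Σ(ln t)² = 9.4099, Σln s = 18.8123, Σln t·ln s = 24.3967.
Normal system: [[9.4099, 6.5793]; [6.5793, 6]]·[k, ln C]ᵀ = [24.3967, 18.8123]ᵀ.
Solving (det = 13.1729): k = 1.71635, ln C = 1.25333, so C = exp(1.25333) = 3.50199.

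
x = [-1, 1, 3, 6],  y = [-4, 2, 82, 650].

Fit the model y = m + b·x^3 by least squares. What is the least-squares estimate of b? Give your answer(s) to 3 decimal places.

b = 3.012

From the data, Σ1 = 4, Σx^3 = 243, Σx^3·x^3 = 47387.
And Σy = 730, Σx^3·y = 142620.
So AᵀA·[m, b]ᵀ = Aᵀy: [[4, 243]; [243, 47387]]·[m, b]ᵀ = [730, 142620]ᵀ.
Determinant 4·47387 − 243² = 130499.
m = (730·47387 − 243·142620)/130499 = -64150/130499; b = (4·142620 − 243·730)/130499 = 393090/130499.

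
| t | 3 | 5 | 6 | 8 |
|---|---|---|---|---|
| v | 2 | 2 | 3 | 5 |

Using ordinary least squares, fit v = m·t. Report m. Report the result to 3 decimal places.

From the data, Σt·t = 134.
Moment sums: Σt·v = 74.
AᵀA·[m]ᵀ = Aᵀv becomes [[134]]·[m]ᵀ = [74]ᵀ.
Hence m = 74 / 134 ≈ 0.552239.

m = 0.552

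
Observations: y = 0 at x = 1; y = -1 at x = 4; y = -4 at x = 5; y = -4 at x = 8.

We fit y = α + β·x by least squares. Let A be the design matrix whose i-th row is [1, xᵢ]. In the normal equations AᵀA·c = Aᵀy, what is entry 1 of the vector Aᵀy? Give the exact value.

Entry 1 ↔ basis 1, so (Aᵀy)_{1} = Σᵢ yᵢ = (1)·(0) + (1)·(-1) + (1)·(-4) + (1)·(-4) = -9.

-9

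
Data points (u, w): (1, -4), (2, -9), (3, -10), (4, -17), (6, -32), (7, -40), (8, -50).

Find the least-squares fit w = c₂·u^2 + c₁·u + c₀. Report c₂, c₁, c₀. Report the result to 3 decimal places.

With design matrix A, AᵀA = [[8147, 1171, 179]; [1171, 179, 31]; [179, 31, 7]] and Aᵀw = [-6714, -992, -162]ᵀ.
Solving the 3×3 system (Gaussian elimination) gives c₂ = -1487/2541, c₁ = -6481/5082, c₀ = -4287/1694.

c₂ = -0.585, c₁ = -1.275, c₀ = -2.531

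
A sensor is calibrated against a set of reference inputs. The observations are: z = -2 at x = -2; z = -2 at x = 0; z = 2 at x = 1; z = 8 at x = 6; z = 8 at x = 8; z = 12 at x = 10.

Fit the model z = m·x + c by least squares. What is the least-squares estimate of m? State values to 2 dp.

Setting ∂/∂m … = 0 gives: 205·m + 23·c = 238;  23·m + 6·c = 26.
(Σx·x = 205, Σx = 23, Σ1 = 6, Σx·z = 238, Σz = 26.)
Determinant 205·6 − 23² = 701.
m = (238·6 − 23·26)/701 = 830/701; c = (205·26 − 23·238)/701 = -144/701.

m = 1.18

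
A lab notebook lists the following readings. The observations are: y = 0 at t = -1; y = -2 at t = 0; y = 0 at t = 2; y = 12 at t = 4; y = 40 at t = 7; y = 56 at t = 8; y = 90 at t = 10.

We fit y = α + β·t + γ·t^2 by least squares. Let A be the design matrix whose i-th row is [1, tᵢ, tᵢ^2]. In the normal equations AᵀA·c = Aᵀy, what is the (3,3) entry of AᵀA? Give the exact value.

Row 3 ↔ basis t^2, column 3 ↔ basis t^2, so (AᵀA)_{3,3} = Σᵢ (t^2)·(t^2) = (1)·(1) + (0)·(0) + (4)·(4) + (16)·(16) + (49)·(49) + (64)·(64) + (100)·(100) = 16770.

16770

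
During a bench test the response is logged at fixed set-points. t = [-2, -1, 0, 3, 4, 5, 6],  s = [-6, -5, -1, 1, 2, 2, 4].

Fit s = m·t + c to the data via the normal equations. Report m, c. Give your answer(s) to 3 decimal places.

m = 1.163, c = -2.920

With design matrix X, XᵀX = [[91, 15]; [15, 7]] and Xᵀs = [62, -3]ᵀ.
Determinant 91·7 − 15² = 412.
m = (62·7 − 15·(-3))/412 = 479/412; c = (91·(-3) − 15·62)/412 = -1203/412.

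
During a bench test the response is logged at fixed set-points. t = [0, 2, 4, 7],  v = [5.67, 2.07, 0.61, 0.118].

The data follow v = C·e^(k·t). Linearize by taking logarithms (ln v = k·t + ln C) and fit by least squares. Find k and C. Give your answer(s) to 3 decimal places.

k = -0.558, C = 5.884

With ln vᵢ as the transformed response and tᵢ as the regressor:
AᵀA = [[69.0000, 13.0000]; [13.0000, 4]], rhs = [-15.4816, -0.1686]ᵀ  (here Σt = 13.0000, Σ(t)² = 69.0000, Σln v = -0.1686, Σt·ln v = -15.4816).
Solving (det = 107.0000): k = -0.55826, ln C = 1.77220, so C = exp(1.77220) = 5.88377.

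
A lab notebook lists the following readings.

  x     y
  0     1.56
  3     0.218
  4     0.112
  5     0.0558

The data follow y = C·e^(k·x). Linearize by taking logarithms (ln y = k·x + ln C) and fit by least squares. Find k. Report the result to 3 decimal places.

k = -0.664

Let Y = ln y. Fitting Y = k·x + ln C by least squares:
Σx = 12.0000, Σ(x)² = 50.0000, Σln y = -6.1538, Σx·ln y = -27.7567.
Equations: 50.0000·k + 12.0000·ln C = -27.7567;  12.0000·k + 4·ln C = -6.1538.
Solving (det = 56.0000): k = -0.66395, ln C = 0.45339.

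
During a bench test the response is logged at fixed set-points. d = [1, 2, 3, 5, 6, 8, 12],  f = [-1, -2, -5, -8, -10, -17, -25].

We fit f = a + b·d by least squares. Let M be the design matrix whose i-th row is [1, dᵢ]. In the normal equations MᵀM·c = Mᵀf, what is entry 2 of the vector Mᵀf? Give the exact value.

-556

Entry 2 ↔ basis d, so (Mᵀf)_{2} = Σᵢ (d)·fᵢ = (1)·(-1) + (2)·(-2) + (3)·(-5) + (5)·(-8) + (6)·(-10) + (8)·(-17) + (12)·(-25) = -556.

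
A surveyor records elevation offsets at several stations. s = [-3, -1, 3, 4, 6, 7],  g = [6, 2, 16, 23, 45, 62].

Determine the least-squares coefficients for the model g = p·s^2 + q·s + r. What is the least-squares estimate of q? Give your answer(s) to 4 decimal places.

q = 1.4744

The normal system MᵀM·[p, q, r]ᵀ = Mᵀg is [[4116, 622, 120]; [622, 120, 16]; [120, 16, 6]]·[p, q, r]ᵀ = [5226, 824, 154]ᵀ.
Row-reducing yields p = 30848/31125, q = 15297/10375, r = 59539/31125.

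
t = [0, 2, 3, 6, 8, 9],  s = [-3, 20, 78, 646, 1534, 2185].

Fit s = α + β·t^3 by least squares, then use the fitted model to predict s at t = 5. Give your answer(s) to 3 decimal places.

ŝ = 372.083

The normal system XᵀX·[α, β]ᵀ = Xᵀs is [[6, 1492]; [1492, 841034]]·[α, β]ᵀ = [4460, 2520075]ᵀ.
Eliminating β: 841034·(row 1) − 1492·(row 2) gives 2820140·α = 841034·4460 − 1492·2520075 = -8940260, so α = -447013/141007.
Then β = (2520075 − 1492·(-447013/141007))/841034 = 846613/282014.
At t = 5: ŝ = (-447013/141007)·(1) + (846613/282014)·(125) = 104932599/282014.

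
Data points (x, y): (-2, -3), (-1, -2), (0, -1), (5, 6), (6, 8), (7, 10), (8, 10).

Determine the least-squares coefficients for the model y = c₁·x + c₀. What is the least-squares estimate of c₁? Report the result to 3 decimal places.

c₁ = 1.392

Forming AᵀA = [[179, 23]; [23, 7]] and Aᵀy = [236, 28]ᵀ gives AᵀA·[c₁, c₀]ᵀ = Aᵀy.
Eliminating c₀: 7·(row 1) − 23·(row 2) gives 724·c₁ = 7·236 − 23·28 = 1008, so c₁ = 252/181.
Then c₀ = (28 − 23·(252/181))/7 = -104/181.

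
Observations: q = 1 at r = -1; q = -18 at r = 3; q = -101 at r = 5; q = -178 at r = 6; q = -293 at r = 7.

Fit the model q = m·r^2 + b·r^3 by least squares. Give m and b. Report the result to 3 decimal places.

With design matrix A, AᵀA = [[4404, 27950]; [27950, 180660]] and Aᵀq = [-23451, -152059]ᵀ.
det = 4404·180660 − 27950² = 14424140.
m = ((-23451)·180660 − 27950·(-152059))/14424140 = 1339139/1442414; b = (4404·(-152059) − 27950·(-23451))/14424140 = -7106193/7212070.

m = 0.928, b = -0.985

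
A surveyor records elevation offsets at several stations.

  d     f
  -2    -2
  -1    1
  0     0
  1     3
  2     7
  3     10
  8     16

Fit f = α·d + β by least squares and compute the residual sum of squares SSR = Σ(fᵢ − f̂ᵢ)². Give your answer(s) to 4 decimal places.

Entries of MᵀM: Σd·d = 83, Σd = 11, Σ1 = 7.
Moment sums: Σd·f = 178, Σf = 35.
Determinant 83·7 − 11² = 460.
α = (178·7 − 11·35)/460 = 861/460; β = (83·35 − 11·178)/460 = 947/460.
Residuals: -29/92, 187/230, -947/460, -107/115, 551/460, 107/46, -95/92; SSR = 6337/460.

SSR = 13.7761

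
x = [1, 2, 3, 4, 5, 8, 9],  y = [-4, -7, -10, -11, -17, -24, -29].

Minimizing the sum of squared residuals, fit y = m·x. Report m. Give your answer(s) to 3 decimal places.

AᵀA·[m]ᵀ = Aᵀy reads: 200·m = -630.
(Σx·x = 200, Σx·y = -630.)
m = (-630)/200 = -3.15.

m = -3.150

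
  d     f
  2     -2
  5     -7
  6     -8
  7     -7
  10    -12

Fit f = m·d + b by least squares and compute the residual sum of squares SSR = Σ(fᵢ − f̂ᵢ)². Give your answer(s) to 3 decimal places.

The normal equations are: 214·m + 30·b = -256;  30·m + 5·b = -36.
(Σd·d = 214, Σd = 30, Σ1 = 5, Σd·f = -256, Σf = -36.)
Determinant 214·5 − 30² = 170.
m = ((-256)·5 − 30·(-36))/170 = -20/17; b = (214·(-36) − 30·(-256))/170 = -12/85.
Residuals: 42/85, -83/85, -4/5, 117/85, -8/85; SSR = 318/85.

SSR = 3.741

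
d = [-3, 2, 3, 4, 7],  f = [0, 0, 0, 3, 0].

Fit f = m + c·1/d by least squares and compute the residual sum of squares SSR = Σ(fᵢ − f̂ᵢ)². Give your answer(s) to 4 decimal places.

From the data, Σ1 = 5, Σ1/d = 25/28, Σ1/d·1/d = 3917/7056.
Moment sums: Σf = 3, Σ1/d·f = 3/4.
Eliminating c: (3917/7056)·(row 1) − (25/28)·(row 2) gives (1745/882)·m = (3917/7056)·3 − (25/28)·(3/4) = 1171/1176, so m = 3513/6980.
Then c = ((3/4) − (25/28)·(3513/6980))/(3917/7056) = 189/349.
Residuals: -2253/6980, -5403/6980, -4773/6980, 8241/3490, -4053/6980; SSR = 24723/3490.

SSR = 7.0840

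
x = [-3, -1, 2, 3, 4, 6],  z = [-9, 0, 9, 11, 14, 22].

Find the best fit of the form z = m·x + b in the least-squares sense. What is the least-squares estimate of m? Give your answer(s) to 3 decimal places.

With design matrix M, MᵀM = [[75, 11]; [11, 6]] and Mᵀz = [266, 47]ᵀ.
Determinant 75·6 − 11² = 329.
m = (266·6 − 11·47)/329 = 1079/329; b = (75·47 − 11·266)/329 = 599/329.

m = 3.280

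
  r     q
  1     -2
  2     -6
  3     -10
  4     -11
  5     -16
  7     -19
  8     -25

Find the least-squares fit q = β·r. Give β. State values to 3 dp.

β = -2.982

From the data, Σr·r = 168.
Right-hand side: Σr·q = -501.
So AᵀA·[β]ᵀ = Aᵀq: [[168]]·[β]ᵀ = [-501]ᵀ.
β = (-501)/168 = -2.98214.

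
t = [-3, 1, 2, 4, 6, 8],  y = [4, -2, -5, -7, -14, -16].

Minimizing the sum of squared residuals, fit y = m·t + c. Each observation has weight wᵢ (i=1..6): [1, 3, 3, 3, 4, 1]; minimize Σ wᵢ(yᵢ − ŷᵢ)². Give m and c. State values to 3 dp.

m = -2.024, c = -0.588

Entries of AᵀWA: Σwᵢ·t·t = 280, Σwᵢ·t = 50, Σwᵢ·1 = 15.
And Σwᵢ·t·y = -596, Σwᵢ·y = -110.
Δ = 280·15 − 50² = 1700.
m = ((-596)·15 − 50·(-110))/1700 = -172/85; c = (280·(-110) − 50·(-596))/1700 = -10/17.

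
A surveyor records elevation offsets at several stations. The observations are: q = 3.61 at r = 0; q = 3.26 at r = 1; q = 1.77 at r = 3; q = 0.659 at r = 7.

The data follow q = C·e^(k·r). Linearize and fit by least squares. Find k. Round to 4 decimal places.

k = -0.2514

Taking logs, ln q = k·r + ln C, so regress ln q on r.
XᵀX = [[59.0000, 11.0000]; [11.0000, 4]], rhs = [-0.0246, 2.6194]ᵀ  (here Σr = 11.0000, Σ(r)² = 59.0000, Σln q = 2.6194, Σr·ln q = -0.0246).
Δ = 59.0000·4 − (11.0000)² = 115.0000; k = (-0.0246·4 − 11.0000·2.6194)/115.0000 = -0.25140, ln C = (59.0000·2.6194 − 11.0000·-0.0246)/115.0000 = 1.34621.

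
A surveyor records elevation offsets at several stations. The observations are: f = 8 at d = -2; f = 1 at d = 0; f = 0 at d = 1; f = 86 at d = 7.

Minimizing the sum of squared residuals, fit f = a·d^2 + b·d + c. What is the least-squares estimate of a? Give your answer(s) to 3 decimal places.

a = 1.846

Normal-equation sums: Σd^2·d^2 = 2418, Σd^2·d = 336, Σd^2 = 54, Σd·d = 54, Σd = 6, Σ1 = 4.
And Σd^2·f = 4246, Σd·f = 586, Σf = 95.
Normal equations: [[2418, 336, 54]; [336, 54, 6]; [54, 6, 4]]·[a, b, c]ᵀ = [4246, 586, 95]ᵀ.
Solving the 3×3 system (Gaussian elimination) gives a = 1351/732, b = -2207/3660, c = -319/1220.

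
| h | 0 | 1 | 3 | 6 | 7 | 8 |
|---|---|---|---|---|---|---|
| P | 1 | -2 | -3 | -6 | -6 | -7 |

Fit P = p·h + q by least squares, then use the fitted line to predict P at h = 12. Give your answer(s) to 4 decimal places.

Sums needed: Σh·h = 159, Σh = 25, Σ1 = 6.
Right-hand side: Σh·P = -145, ΣP = -23.
So MᵀM·[p, q]ᵀ = MᵀP: [[159, 25]; [25, 6]]·[p, q]ᵀ = [-145, -23]ᵀ.
Determinant 159·6 − 25² = 329.
p = ((-145)·6 − 25·(-23))/329 = -295/329; q = (159·(-23) − 25·(-145))/329 = -32/329.
At h = 12: P̂ = (-295/329)·(12) + (-32/329)·(1) = -76/7.

P̂ = -10.8571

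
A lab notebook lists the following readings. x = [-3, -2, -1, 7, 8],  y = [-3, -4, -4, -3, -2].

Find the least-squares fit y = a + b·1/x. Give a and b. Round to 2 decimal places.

Normal-equation sums: Σ1 = 5, Σ1/x = -263/168, Σ1/x·1/x = 39433/28224.
Right-hand side: Σy = -16, Σ1/x·y = 177/28.
MᵀM·[a, b]ᵀ = Mᵀy becomes [[5, -263/168]; [-263/168, 39433/28224]]·[a, b]ᵀ = [-16, 177/28]ᵀ.
Δ = 5·(39433/28224) − (-263/168)² = 31999/7056.
a = ((-16)·(39433/28224) − (-263/168)·(177/28))/(31999/7056) = -175811/63998; b = (5·(177/28) − (-263/168)·(-16))/(31999/7056) = 46284/31999.

a = -2.75, b = 1.45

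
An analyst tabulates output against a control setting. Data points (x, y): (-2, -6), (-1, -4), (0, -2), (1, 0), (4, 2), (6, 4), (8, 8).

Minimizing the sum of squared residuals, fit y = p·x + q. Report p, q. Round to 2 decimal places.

p = 1.26, q = -2.59

Entries of MᵀM: Σx·x = 122, Σx = 16, Σ1 = 7.
Right-hand side: Σx·y = 112, Σy = 2.
MᵀM·[p, q]ᵀ = Mᵀy becomes [[122, 16]; [16, 7]]·[p, q]ᵀ = [112, 2]ᵀ.
Δ = 122·7 − 16² = 598.
p = (112·7 − 16·2)/598 = 376/299; q = (122·2 − 16·112)/598 = -774/299.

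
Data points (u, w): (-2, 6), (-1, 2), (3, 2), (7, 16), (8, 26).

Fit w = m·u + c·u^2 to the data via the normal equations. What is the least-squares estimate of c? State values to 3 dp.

c = 0.585

Normal-equation sums: Σu·u = 127, Σu·u^2 = 873, Σu^2·u^2 = 6595.
Moment sums: Σu·w = 312, Σu^2·w = 2492.
MᵀM·[m, c]ᵀ = Mᵀw becomes [[127, 873]; [873, 6595]]·[m, c]ᵀ = [312, 2492]ᵀ.
Δ = 127·6595 − 873² = 75436.
m = (312·6595 − 873·2492)/75436 = -29469/18859; c = (127·2492 − 873·312)/75436 = 11027/18859.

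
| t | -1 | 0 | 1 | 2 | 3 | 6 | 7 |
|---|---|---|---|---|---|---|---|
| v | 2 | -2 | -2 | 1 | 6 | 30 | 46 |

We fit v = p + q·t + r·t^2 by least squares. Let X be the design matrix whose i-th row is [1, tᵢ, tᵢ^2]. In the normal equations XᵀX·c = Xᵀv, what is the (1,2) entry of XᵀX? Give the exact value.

18

Row 1 ↔ basis 1, column 2 ↔ basis t, so (XᵀX)_{1,2} = Σᵢ t = (1)·(-1) + (1)·(0) + (1)·(1) + (1)·(2) + (1)·(3) + (1)·(6) + (1)·(7) = 18.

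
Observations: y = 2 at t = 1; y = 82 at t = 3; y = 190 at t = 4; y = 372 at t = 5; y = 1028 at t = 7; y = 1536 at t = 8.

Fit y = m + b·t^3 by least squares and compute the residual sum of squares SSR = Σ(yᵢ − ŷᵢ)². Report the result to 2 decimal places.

SSR = 9.70

Entries of XᵀX: Σ1 = 6, Σt^3 = 1072, Σt^3·t^3 = 400244.
And Σy = 3210, Σt^3·y = 1199912.
Eliminating b: 400244·(row 1) − 1072·(row 2) gives 1252280·m = 400244·3210 − 1072·1199912 = -1522424, so m = -190303/156535.
Then b = (1199912 − 1072·(-190303/156535))/400244 = 469794/156535.
Residuals: 33579/156535, 68347/31307, -134863/156535, -302927/156535, -31059/156535, 18707/31307; SSR = 1517722/156535.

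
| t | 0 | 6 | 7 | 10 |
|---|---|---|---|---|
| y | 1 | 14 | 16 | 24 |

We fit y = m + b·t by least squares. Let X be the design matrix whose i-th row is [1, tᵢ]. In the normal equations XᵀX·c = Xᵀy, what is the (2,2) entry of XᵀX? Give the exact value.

185

Row 2 ↔ basis t, column 2 ↔ basis t, so (XᵀX)_{2,2} = Σᵢ (t)·(t) = (0)·(0) + (6)·(6) + (7)·(7) + (10)·(10) = 185.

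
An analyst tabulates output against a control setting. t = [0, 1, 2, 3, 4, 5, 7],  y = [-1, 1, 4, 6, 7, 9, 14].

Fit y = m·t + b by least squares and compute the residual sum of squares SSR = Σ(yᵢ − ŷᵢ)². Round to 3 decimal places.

SSR = 1.525

Setting ∂/∂m … = 0 gives: 104·m + 22·b = 198;  22·m + 7·b = 40.
(Σt·t = 104, Σt = 22, Σ1 = 7, Σt·y = 198, Σy = 40.)
Eliminating b: 7·(row 1) − 22·(row 2) gives 244·m = 7·198 − 22·40 = 506, so m = 253/122.
Then b = (40 − 22·(253/122))/7 = -49/61.
Residuals: -12/61, -33/122, 40/61, 71/122, -30/61, -69/122, 35/122; SSR = 93/61.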